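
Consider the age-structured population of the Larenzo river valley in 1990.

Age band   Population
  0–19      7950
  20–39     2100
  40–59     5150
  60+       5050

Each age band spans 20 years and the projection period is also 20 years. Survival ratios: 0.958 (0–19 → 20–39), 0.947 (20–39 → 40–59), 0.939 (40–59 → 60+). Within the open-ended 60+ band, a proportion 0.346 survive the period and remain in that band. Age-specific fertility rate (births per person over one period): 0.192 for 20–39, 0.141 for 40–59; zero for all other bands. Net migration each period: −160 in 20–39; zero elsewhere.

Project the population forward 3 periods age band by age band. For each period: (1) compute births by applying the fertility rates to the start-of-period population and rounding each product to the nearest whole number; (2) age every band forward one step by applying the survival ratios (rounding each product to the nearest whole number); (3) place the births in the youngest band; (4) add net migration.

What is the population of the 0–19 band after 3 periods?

1173

Period 1:
Births: 2100 × 0.192 = 403, 5150 × 0.141 = 726 → total 1129
20–39: 7950 × 0.958 = 7616
40–59: 2100 × 0.947 = 1989
60+: 5150 × 0.939 + 5050 × 0.346 = 4836 + 1747 = 6583
Net migration: 20–39 − 160 → 7456
→ [1129, 7456, 1989, 6583]
Period 2:
Births: 7456 × 0.192 = 1432, 1989 × 0.141 = 280 → total 1712
20–39: 1129 × 0.958 = 1082
40–59: 7456 × 0.947 = 7061
60+: 1989 × 0.939 + 6583 × 0.346 = 1868 + 2278 = 4146
Net migration: 20–39 − 160 → 922
→ [1712, 922, 7061, 4146]
Period 3:
Births: 922 × 0.192 = 177, 7061 × 0.141 = 996 → total 1173
20–39: 1712 × 0.958 = 1640
40–59: 922 × 0.947 = 873
60+: 7061 × 0.939 + 4146 × 0.346 = 6630 + 1435 = 8065
Net migration: 20–39 − 160 → 1480
→ [1173, 1480, 873, 8065]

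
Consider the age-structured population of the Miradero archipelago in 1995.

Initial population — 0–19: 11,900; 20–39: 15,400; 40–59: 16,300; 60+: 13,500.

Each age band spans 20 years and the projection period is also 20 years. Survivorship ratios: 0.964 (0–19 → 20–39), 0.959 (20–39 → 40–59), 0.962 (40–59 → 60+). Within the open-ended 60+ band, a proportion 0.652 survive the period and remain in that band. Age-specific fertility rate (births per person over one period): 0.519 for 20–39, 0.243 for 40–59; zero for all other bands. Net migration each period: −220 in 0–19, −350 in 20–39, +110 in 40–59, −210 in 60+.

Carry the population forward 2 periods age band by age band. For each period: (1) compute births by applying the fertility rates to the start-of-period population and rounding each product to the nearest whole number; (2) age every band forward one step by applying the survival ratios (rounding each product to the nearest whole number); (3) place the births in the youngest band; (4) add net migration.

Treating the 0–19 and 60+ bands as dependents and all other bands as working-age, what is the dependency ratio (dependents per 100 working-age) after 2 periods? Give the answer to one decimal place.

179.9

Call the groups 1 to 4, youngest first.
After projecting period 1:
Births: 15400 × 0.519 = 7993  |  16300 × 0.243 = 3961 → total 11954
Group 2: 11900 × 0.964 = 11472
Group 3: 15400 × 0.959 = 14769
Group 4: 16300 × 0.962 + 13500 × 0.652 = 15681 + 8802 = 24483
Net migration: Group 1 − 220 → 11734; Group 2 − 350 → 11122; Group 3 + 110 → 14879; Group 4 − 210 → 24273
End of period: [11734, 11122, 14879, 24273]
After projecting period 2:
Births: 11122 × 0.519 = 5772  |  14879 × 0.243 = 3616 → total 9388
Group 2: 11734 × 0.964 = 11312
Group 3: 11122 × 0.959 = 10666
Group 4: 14879 × 0.962 + 24273 × 0.652 = 14314 + 15826 = 30140
Net migration: Group 1 − 220 → 9168; Group 2 − 350 → 10962; Group 3 + 110 → 10776; Group 4 − 210 → 29930
End of period: [9168, 10962, 10776, 29930]
Dependents (band 0–19 + band 60+) = 9168 + 29930 = 39098; working-age = 21738; ratio = 39098/21738 × 100 = 179.9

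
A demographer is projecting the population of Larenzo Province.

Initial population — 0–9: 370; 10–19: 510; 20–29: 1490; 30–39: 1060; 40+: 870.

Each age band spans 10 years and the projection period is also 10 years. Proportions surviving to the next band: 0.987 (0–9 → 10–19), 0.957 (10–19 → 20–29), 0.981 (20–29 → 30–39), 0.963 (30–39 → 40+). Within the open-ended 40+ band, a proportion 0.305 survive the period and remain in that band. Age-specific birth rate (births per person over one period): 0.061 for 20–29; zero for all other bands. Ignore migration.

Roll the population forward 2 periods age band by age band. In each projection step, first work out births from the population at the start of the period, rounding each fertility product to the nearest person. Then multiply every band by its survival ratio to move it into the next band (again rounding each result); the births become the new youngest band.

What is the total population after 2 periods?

(Bands numbered youngest = 1 to oldest = 5.)
After projecting period 1:
Births: 1490 × 0.061 = 91
Band 2: 370 × 0.987 = 365
Band 3: 510 × 0.957 = 488
Band 4: 1490 × 0.981 = 1462
Band 5: 1060 × 0.963 + 870 × 0.305 = 1021 + 265 = 1286
Giving 91 / 365 / 488 / 1462 / 1286.
After projecting period 2:
Births: 488 × 0.061 = 30
Band 2: 91 × 0.987 = 90
Band 3: 365 × 0.957 = 349
Band 4: 488 × 0.981 = 479
Band 5: 1462 × 0.963 + 1286 × 0.305 = 1408 + 392 = 1800
Giving 30 / 90 / 349 / 479 / 1800.
Total after period 2: 30 + 90 + 349 + 479 + 1800 = 2748

2748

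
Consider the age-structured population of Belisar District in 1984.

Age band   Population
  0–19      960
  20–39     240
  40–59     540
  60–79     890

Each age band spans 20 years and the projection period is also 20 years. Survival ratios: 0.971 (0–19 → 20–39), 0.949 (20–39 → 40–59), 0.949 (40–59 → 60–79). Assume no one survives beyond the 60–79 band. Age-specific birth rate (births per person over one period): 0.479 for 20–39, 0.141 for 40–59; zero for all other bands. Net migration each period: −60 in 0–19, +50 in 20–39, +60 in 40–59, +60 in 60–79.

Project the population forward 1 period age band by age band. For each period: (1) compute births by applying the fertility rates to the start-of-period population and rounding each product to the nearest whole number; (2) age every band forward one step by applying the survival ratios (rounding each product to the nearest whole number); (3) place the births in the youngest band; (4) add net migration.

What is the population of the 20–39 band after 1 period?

Call the groups 1 to 4, youngest first.
Period 1.
Births: 240 × 0.479 = 115 ; 540 × 0.141 = 76 → total 191
Group 2: 960 × 0.971 = 932
Group 3: 240 × 0.949 = 228
Group 4: 540 × 0.949 = 512
Net migration: Group 1 − 60 → 131; Group 2 + 50 → 982; Group 3 + 60 → 288; Group 4 + 60 → 572
Giving 131 / 982 / 288 / 572.

982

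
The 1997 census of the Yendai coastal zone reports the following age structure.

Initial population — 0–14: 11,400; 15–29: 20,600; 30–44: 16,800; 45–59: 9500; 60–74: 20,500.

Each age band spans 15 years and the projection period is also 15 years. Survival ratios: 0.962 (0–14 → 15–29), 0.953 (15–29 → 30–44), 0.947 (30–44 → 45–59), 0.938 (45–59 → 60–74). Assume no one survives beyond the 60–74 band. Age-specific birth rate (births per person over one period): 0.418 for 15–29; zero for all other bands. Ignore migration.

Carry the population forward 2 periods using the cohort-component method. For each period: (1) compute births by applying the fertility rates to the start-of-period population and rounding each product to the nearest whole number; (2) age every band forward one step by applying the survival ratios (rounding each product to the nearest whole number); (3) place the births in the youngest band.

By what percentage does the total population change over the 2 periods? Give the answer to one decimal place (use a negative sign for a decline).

Period 1:
Births: 20600 × 0.418 = 8611
15–29: 11400 × 0.962 = 10967
30–44: 20600 × 0.953 = 19632
45–59: 16800 × 0.947 = 15910
60–74: 9500 × 0.938 = 8911
End of period: [8611, 10967, 19632, 15910, 8911]
Period 2:
Births: 10967 × 0.418 = 4584
15–29: 8611 × 0.962 = 8284
30–44: 10967 × 0.953 = 10452
45–59: 19632 × 0.947 = 18592
60–74: 15910 × 0.938 = 14924
End of period: [4584, 8284, 10452, 18592, 14924]
Total: 78800 → 56836; change = -21964; percentage change = -27.9%

-27.9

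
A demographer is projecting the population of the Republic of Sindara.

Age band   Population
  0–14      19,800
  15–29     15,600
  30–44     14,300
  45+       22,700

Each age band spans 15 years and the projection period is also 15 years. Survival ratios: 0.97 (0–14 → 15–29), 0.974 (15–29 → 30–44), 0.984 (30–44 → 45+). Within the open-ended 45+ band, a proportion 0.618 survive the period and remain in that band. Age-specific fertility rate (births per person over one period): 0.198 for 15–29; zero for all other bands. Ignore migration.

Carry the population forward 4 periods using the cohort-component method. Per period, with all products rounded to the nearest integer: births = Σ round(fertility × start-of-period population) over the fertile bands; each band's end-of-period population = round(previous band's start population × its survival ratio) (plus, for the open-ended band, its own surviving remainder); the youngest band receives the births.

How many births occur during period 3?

593

Period 1:
Births: 15600 × 0.198 = 3089
15–29: 19800 × 0.97 = 19206
30–44: 15600 × 0.974 = 15194
45+: 14300 × 0.984 + 22700 × 0.618 = 14071 + 14029 = 28100
Population now: 0–14=3089, 15–29=19206, 30–44=15194, 45+=28100
Period 2:
Births: 19206 × 0.198 = 3803
15–29: 3089 × 0.97 = 2996
30–44: 19206 × 0.974 = 18707
45+: 15194 × 0.984 + 28100 × 0.618 = 14951 + 17366 = 32317
Population now: 0–14=3803, 15–29=2996, 30–44=18707, 45+=32317
Period 3:
Births: 2996 × 0.198 = 593
15–29: 3803 × 0.97 = 3689
30–44: 2996 × 0.974 = 2918
45+: 18707 × 0.984 + 32317 × 0.618 = 18408 + 19972 = 38380
Population now: 0–14=593, 15–29=3689, 30–44=2918, 45+=38380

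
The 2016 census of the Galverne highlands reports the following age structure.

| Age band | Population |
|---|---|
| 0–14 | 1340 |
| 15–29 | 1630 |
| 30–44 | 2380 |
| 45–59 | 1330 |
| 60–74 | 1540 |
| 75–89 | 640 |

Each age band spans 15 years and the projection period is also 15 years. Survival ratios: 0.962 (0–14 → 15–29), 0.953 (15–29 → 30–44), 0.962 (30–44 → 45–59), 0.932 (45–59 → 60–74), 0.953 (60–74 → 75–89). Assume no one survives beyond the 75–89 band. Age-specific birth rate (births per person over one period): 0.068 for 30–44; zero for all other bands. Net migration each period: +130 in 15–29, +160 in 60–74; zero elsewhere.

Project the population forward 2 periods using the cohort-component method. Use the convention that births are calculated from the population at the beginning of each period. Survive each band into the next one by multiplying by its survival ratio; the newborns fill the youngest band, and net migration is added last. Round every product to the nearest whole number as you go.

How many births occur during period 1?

— Period 1 —
Births: 2380 × 0.068 = 162
15–29: 1340 × 0.962 = 1289
30–44: 1630 × 0.953 = 1553
45–59: 2380 × 0.962 = 2290
60–74: 1330 × 0.932 = 1240
75–89: 1540 × 0.953 = 1468
Net migration: 15–29 + 130 → 1419; 60–74 + 160 → 1400
Giving 162 / 1419 / 1553 / 2290 / 1400 / 1468.

162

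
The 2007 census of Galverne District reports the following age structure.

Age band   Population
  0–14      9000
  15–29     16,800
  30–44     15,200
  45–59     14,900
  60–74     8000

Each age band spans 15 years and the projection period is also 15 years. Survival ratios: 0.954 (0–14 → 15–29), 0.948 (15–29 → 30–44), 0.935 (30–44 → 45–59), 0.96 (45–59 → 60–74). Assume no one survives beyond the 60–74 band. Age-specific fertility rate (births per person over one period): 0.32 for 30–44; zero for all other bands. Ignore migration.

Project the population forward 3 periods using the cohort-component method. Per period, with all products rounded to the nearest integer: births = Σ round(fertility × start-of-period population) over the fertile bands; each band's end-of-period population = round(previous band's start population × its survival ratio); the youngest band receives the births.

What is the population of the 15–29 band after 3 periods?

4862

Let group 1 be 0–14 through group 5 = 60–74.
Period 1.
Births: 15200 × 0.32 = 4864
Group 2: 9000 × 0.954 = 8586
Group 3: 16800 × 0.948 = 15926
Group 4: 15200 × 0.935 = 14212
Group 5: 14900 × 0.96 = 14304
→ [4864, 8586, 15926, 14212, 14304]
Period 2.
Births: 15926 × 0.32 = 5096
Group 2: 4864 × 0.954 = 4640
Group 3: 8586 × 0.948 = 8140
Group 4: 15926 × 0.935 = 14891
Group 5: 14212 × 0.96 = 13644
→ [5096, 4640, 8140, 14891, 13644]
Period 3.
Births: 8140 × 0.32 = 2605
Group 2: 5096 × 0.954 = 4862
Group 3: 4640 × 0.948 = 4399
Group 4: 8140 × 0.935 = 7611
Group 5: 14891 × 0.96 = 14295
→ [2605, 4862, 4399, 7611, 14295]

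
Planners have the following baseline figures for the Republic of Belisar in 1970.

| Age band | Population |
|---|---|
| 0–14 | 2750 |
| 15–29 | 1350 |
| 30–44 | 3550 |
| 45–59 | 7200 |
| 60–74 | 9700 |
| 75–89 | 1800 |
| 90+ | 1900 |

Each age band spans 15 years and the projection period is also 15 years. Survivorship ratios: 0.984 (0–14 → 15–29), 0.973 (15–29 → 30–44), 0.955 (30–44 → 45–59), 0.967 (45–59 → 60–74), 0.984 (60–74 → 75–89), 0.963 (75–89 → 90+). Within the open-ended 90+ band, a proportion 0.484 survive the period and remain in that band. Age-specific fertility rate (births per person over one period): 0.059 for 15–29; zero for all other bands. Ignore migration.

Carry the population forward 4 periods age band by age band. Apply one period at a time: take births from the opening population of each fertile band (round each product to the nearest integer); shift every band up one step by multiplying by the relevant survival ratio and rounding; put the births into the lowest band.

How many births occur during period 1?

80

(Groups numbered youngest = 1 to oldest = 7.)
After projecting period 1:
Births: 1350 * 0.059 = 80
Group 2: 2750 * 0.984 = 2706
Group 3: 1350 * 0.973 = 1314
Group 4: 3550 * 0.955 = 3390
Group 5: 7200 * 0.967 = 6962
Group 6: 9700 * 0.984 = 9545
Group 7: 1800 * 0.963 + 1900 * 0.484 = 1733 + 920 = 2653
Giving 80 / 2706 / 1314 / 3390 / 6962 / 9545 / 2653.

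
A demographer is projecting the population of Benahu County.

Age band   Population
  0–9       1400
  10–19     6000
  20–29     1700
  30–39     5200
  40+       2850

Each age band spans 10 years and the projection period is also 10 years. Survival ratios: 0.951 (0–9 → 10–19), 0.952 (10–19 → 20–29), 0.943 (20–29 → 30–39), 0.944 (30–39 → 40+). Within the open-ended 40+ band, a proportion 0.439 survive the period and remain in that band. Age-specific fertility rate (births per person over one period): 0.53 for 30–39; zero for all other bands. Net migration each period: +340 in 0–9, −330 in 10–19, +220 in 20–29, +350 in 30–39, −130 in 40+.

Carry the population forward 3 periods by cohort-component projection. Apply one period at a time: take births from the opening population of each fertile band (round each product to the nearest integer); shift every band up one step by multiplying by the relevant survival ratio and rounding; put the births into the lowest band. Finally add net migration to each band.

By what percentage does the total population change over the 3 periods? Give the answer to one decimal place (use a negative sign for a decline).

-6.5

— Period 1 —
Births: 5200 * 0.53 = 2756
10–19: 1400 * 0.951 = 1331
20–29: 6000 * 0.952 = 5712
30–39: 1700 * 0.943 = 1603
40+: 5200 * 0.944 + 2850 * 0.439 = 4909 + 1251 = 6160
Net migration: 0–9 + 340 → 3096; 10–19 − 330 → 1001; 20–29 + 220 → 5932; 30–39 + 350 → 1953; 40+ − 130 → 6030
Population now: 0–9=3096, 10–19=1001, 20–29=5932, 30–39=1953, 40+=6030
— Period 2 —
Births: 1953 * 0.53 = 1035
10–19: 3096 * 0.951 = 2944
20–29: 1001 * 0.952 = 953
30–39: 5932 * 0.943 = 5594
40+: 1953 * 0.944 + 6030 * 0.439 = 1844 + 2647 = 4491
Net migration: 0–9 + 340 → 1375; 10–19 − 330 → 2614; 20–29 + 220 → 1173; 30–39 + 350 → 5944; 40+ − 130 → 4361
Population now: 0–9=1375, 10–19=2614, 20–29=1173, 30–39=5944, 40+=4361
— Period 3 —
Births: 5944 * 0.53 = 3150
10–19: 1375 * 0.951 = 1308
20–29: 2614 * 0.952 = 2489
30–39: 1173 * 0.943 = 1106
40+: 5944 * 0.944 + 4361 * 0.439 = 5611 + 1914 = 7525
Net migration: 0–9 + 340 → 3490; 10–19 − 330 → 978; 20–29 + 220 → 2709; 30–39 + 350 → 1456; 40+ − 130 → 7395
Population now: 0–9=3490, 10–19=978, 20–29=2709, 30–39=1456, 40+=7395
Total: 17150 → 16028; change = -1122; percentage change = -6.5%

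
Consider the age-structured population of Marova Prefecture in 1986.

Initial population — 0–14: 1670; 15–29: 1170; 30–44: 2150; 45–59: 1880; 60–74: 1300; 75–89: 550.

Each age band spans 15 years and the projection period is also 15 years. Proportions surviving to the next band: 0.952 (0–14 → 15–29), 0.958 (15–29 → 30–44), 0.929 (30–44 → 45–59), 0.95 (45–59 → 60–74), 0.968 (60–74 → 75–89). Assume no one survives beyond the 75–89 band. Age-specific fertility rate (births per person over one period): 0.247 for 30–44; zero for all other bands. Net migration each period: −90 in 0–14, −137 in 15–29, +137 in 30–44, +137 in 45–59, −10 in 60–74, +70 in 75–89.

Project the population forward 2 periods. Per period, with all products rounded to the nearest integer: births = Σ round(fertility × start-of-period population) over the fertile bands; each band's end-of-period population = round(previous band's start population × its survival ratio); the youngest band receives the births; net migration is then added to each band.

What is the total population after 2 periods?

7145

Call the groups 1 to 6, youngest first.
[period 1]
Births: 2150 * 0.247 = 531
Group 2: 1670 * 0.952 = 1590
Group 3: 1170 * 0.958 = 1121
Group 4: 2150 * 0.929 = 1997
Group 5: 1880 * 0.95 = 1786
Group 6: 1300 * 0.968 = 1258
Net migration: Group 1 − 90 → 441; Group 2 − 137 → 1453; Group 3 + 137 → 1258; Group 4 + 137 → 2134; Group 5 − 10 → 1776; Group 6 + 70 → 1328
End of period: [441, 1453, 1258, 2134, 1776, 1328]
[period 2]
Births: 1258 * 0.247 = 311
Group 2: 441 * 0.952 = 420
Group 3: 1453 * 0.958 = 1392
Group 4: 1258 * 0.929 = 1169
Group 5: 2134 * 0.95 = 2027
Group 6: 1776 * 0.968 = 1719
Net migration: Group 1 − 90 → 221; Group 2 − 137 → 283; Group 3 + 137 → 1529; Group 4 + 137 → 1306; Group 5 − 10 → 2017; Group 6 + 70 → 1789
End of period: [221, 283, 1529, 1306, 2017, 1789]
Total after period 2: 221 + 283 + 1529 + 1306 + 2017 + 1789 = 7145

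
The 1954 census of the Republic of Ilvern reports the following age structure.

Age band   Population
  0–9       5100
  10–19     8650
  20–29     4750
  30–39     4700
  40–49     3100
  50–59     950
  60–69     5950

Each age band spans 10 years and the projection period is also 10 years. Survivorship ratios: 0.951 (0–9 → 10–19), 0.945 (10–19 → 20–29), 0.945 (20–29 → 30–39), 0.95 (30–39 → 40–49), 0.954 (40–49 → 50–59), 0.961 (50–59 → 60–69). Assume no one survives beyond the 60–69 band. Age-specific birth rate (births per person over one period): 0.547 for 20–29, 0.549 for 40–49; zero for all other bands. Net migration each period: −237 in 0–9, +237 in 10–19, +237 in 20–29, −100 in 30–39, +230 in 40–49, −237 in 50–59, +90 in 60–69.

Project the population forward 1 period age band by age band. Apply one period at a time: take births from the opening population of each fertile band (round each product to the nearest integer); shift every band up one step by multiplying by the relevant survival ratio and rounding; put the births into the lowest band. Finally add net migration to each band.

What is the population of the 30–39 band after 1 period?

4389

Numbering the bands 1..7 from youngest to oldest:
After projecting period 1:
Births: 4750 * 0.547 = 2598  |  3100 * 0.549 = 1702 → total 4300
Band 2: 5100 * 0.951 = 4850
Band 3: 8650 * 0.945 = 8174
Band 4: 4750 * 0.945 = 4489
Band 5: 4700 * 0.95 = 4465
Band 6: 3100 * 0.954 = 2957
Band 7: 950 * 0.961 = 913
Net migration: Band 1 − 237 → 4063; Band 2 + 237 → 5087; Band 3 + 237 → 8411; Band 4 − 100 → 4389; Band 5 + 230 → 4695; Band 6 − 237 → 2720; Band 7 + 90 → 1003
Giving 4063 / 5087 / 8411 / 4389 / 4695 / 2720 / 1003.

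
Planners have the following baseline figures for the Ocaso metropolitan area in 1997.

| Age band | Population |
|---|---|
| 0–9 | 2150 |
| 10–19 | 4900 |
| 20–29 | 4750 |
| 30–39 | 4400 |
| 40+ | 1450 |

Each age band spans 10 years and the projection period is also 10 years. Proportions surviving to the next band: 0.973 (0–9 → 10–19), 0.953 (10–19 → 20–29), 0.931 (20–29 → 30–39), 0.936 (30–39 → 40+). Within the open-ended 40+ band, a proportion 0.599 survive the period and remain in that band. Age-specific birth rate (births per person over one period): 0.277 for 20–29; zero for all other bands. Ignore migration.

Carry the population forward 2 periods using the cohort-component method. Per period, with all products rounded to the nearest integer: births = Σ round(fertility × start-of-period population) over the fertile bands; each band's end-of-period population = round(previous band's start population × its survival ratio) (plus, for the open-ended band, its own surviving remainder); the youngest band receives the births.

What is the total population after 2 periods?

16042

After projecting period 1:
Births: 4750 × 0.277 = 1316
10–19: 2150 × 0.973 = 2092
20–29: 4900 × 0.953 = 4670
30–39: 4750 × 0.931 = 4422
40+: 4400 × 0.936 + 1450 × 0.599 = 4118 + 869 = 4987
Giving 1316 / 2092 / 4670 / 4422 / 4987.
After projecting period 2:
Births: 4670 × 0.277 = 1294
10–19: 1316 × 0.973 = 1280
20–29: 2092 × 0.953 = 1994
30–39: 4670 × 0.931 = 4348
40+: 4422 × 0.936 + 4987 × 0.599 = 4139 + 2987 = 7126
Giving 1294 / 1280 / 1994 / 4348 / 7126.
Total after period 2: 1294 + 1280 + 1994 + 4348 + 7126 = 16042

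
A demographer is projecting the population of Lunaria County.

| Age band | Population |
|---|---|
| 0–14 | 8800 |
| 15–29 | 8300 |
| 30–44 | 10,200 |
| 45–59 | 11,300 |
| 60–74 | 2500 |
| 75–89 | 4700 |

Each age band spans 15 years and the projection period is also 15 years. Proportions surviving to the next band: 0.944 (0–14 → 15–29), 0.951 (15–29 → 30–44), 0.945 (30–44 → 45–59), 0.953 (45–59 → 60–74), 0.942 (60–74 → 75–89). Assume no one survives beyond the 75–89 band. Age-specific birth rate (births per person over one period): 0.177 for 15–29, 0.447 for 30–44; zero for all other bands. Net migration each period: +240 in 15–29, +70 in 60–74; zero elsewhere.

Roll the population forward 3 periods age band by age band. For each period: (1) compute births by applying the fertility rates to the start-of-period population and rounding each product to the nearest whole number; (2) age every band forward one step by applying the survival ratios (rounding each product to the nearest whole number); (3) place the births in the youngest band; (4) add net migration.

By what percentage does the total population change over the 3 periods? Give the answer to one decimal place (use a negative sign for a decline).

-15.1

Numbering the groups 1..6 from youngest to oldest:
[period 1]
Births: 8300 × 0.177 = 1469 ; 10200 × 0.447 = 4559 → 6028
Group 2: 8800 × 0.944 = 8307
Group 3: 8300 × 0.951 = 7893
Group 4: 10200 × 0.945 = 9639
Group 5: 11300 × 0.953 = 10769
Group 6: 2500 × 0.942 = 2355
Net migration: Group 2 + 240 → 8547; Group 5 + 70 → 10839
End of period: [6028, 8547, 7893, 9639, 10839, 2355]
[period 2]
Births: 8547 × 0.177 = 1513 ; 7893 × 0.447 = 3528 → 5041
Group 2: 6028 × 0.944 = 5690
Group 3: 8547 × 0.951 = 8128
Group 4: 7893 × 0.945 = 7459
Group 5: 9639 × 0.953 = 9186
Group 6: 10839 × 0.942 = 10210
Net migration: Group 2 + 240 → 5930; Group 5 + 70 → 9256
End of period: [5041, 5930, 8128, 7459, 9256, 10210]
[period 3]
Births: 5930 × 0.177 = 1050 ; 8128 × 0.447 = 3633 → 4683
Group 2: 5041 × 0.944 = 4759
Group 3: 5930 × 0.951 = 5639
Group 4: 8128 × 0.945 = 7681
Group 5: 7459 × 0.953 = 7108
Group 6: 9256 × 0.942 = 8719
Net migration: Group 2 + 240 → 4999; Group 5 + 70 → 7178
End of period: [4683, 4999, 5639, 7681, 7178, 8719]
Total: 45800 → 38899; change = -6901; percentage change = -15.1%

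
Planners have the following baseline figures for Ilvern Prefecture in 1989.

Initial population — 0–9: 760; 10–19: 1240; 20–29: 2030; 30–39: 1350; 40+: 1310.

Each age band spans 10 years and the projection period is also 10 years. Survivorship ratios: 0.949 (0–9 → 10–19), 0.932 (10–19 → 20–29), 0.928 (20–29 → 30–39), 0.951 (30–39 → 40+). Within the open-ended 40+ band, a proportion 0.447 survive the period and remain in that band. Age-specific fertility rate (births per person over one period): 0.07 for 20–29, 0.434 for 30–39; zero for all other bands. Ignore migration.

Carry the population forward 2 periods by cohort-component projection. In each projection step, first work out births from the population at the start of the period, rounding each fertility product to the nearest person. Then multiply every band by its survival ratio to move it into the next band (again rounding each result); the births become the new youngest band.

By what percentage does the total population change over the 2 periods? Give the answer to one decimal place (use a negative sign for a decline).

-10.9

After projecting period 1:
Births: 2030 × 0.07 = 142 ; 1350 × 0.434 = 586 ⇒ total 728
10–19: 760 × 0.949 = 721
20–29: 1240 × 0.932 = 1156
30–39: 2030 × 0.928 = 1884
40+: 1350 × 0.951 + 1310 × 0.447 = 1284 + 586 = 1870
Population now: 0–9=728, 10–19=721, 20–29=1156, 30–39=1884, 40+=1870
After projecting period 2:
Births: 1156 × 0.07 = 81 ; 1884 × 0.434 = 818 ⇒ total 899
10–19: 728 × 0.949 = 691
20–29: 721 × 0.932 = 672
30–39: 1156 × 0.928 = 1073
40+: 1884 × 0.951 + 1870 × 0.447 = 1792 + 836 = 2628
Population now: 0–9=899, 10–19=691, 20–29=672, 30–39=1073, 40+=2628
Total: 6690 → 5963; change = -727; percentage change = -10.9%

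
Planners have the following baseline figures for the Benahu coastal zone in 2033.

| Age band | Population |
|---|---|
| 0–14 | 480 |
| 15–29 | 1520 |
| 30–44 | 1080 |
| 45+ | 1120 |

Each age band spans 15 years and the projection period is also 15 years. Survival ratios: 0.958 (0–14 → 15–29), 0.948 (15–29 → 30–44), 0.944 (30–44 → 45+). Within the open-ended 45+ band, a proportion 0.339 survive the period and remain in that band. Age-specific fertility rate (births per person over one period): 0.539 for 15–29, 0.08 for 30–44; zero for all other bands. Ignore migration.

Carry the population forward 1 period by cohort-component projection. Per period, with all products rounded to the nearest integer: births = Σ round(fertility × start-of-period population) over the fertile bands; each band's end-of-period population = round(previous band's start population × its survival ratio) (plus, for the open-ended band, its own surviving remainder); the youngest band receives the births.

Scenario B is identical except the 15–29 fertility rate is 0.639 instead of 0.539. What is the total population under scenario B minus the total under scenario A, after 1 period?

Numbering the bands 1..4 from youngest to oldest:
[period 1]
Births: 1520 * 0.539 = 819, 1080 * 0.08 = 86 → total 905
Band 2: 480 * 0.958 = 460
Band 3: 1520 * 0.948 = 1441
Band 4: 1080 * 0.944 + 1120 * 0.339 = 1020 + 380 = 1400
End of period: [905, 460, 1441, 1400]
Scenario A total after 1 period: 4206
Scenario B projection —
[period 1]
Births: 1520 * 0.639 = 971, 1080 * 0.08 = 86 → total 1057
Band 2: 480 * 0.958 = 460
Band 3: 1520 * 0.948 = 1441
Band 4: 1080 * 0.944 + 1120 * 0.339 = 1020 + 380 = 1400
End of period: [1057, 460, 1441, 1400]
Scenario B total after 1 period: 4358
Difference B − A = 4358 − 4206 = 152

152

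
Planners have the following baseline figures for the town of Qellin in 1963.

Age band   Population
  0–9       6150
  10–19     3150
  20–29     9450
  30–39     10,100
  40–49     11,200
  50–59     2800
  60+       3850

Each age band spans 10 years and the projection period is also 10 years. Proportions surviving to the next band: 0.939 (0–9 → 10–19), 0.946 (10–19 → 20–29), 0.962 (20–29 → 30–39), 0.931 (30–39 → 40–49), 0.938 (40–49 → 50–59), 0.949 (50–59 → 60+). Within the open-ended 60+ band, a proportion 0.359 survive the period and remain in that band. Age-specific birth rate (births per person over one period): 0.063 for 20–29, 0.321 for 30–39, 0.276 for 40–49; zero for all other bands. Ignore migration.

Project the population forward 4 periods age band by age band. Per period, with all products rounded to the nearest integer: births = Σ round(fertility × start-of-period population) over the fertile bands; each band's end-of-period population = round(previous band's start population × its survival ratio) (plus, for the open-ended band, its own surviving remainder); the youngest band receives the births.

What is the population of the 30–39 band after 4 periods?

[period 1]
Births: 9450 × 0.063 = 595, 10100 × 0.321 = 3242, 11200 × 0.276 = 3091 — total 6928
10–19: 6150 × 0.939 = 5775
20–29: 3150 × 0.946 = 2980
30–39: 9450 × 0.962 = 9091
40–49: 10100 × 0.931 = 9403
50–59: 11200 × 0.938 = 10506
60+: 2800 × 0.949 + 3850 × 0.359 = 2657 + 1382 = 4039
Giving 6928 / 5775 / 2980 / 9091 / 9403 / 10506 / 4039.
[period 2]
Births: 2980 × 0.063 = 188, 9091 × 0.321 = 2918, 9403 × 0.276 = 2595 — total 5701
10–19: 6928 × 0.939 = 6505
20–29: 5775 × 0.946 = 5463
30–39: 2980 × 0.962 = 2867
40–49: 9091 × 0.931 = 8464
50–59: 9403 × 0.938 = 8820
60+: 10506 × 0.949 + 4039 × 0.359 = 9970 + 1450 = 11420
Giving 5701 / 6505 / 5463 / 2867 / 8464 / 8820 / 11420.
[period 3]
Births: 5463 × 0.063 = 344, 2867 × 0.321 = 920, 8464 × 0.276 = 2336 — total 3600
10–19: 5701 × 0.939 = 5353
20–29: 6505 × 0.946 = 6154
30–39: 5463 × 0.962 = 5255
40–49: 2867 × 0.931 = 2669
50–59: 8464 × 0.938 = 7939
60+: 8820 × 0.949 + 11420 × 0.359 = 8370 + 4100 = 12470
Giving 3600 / 5353 / 6154 / 5255 / 2669 / 7939 / 12470.
[period 4]
Births: 6154 × 0.063 = 388, 5255 × 0.321 = 1687, 2669 × 0.276 = 737 — total 2812
10–19: 3600 × 0.939 = 3380
20–29: 5353 × 0.946 = 5064
30–39: 6154 × 0.962 = 5920
40–49: 5255 × 0.931 = 4892
50–59: 2669 × 0.938 = 2504
60+: 7939 × 0.949 + 12470 × 0.359 = 7534 + 4477 = 12011
Giving 2812 / 3380 / 5064 / 5920 / 4892 / 2504 / 12011.

5920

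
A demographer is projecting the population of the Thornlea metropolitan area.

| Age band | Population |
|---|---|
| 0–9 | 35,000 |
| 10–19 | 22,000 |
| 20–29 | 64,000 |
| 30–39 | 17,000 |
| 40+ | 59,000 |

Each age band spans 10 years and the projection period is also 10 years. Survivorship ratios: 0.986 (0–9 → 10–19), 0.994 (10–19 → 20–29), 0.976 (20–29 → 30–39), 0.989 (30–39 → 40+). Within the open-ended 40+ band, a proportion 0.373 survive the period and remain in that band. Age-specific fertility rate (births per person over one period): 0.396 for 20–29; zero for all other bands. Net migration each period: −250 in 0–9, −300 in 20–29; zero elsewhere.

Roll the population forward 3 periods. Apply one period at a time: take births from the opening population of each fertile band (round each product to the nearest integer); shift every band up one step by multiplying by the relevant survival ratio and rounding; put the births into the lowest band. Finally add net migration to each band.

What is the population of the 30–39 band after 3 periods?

[period 1]
Births: 64000 × 0.396 = 25344
10–19: 35000 × 0.986 = 34510
20–29: 22000 × 0.994 = 21868
30–39: 64000 × 0.976 = 62464
40+: 17000 × 0.989 + 59000 × 0.373 = 16813 + 22007 = 38820
Net migration: 0–9 − 250 → 25094; 20–29 − 300 → 21568
→ [25094, 34510, 21568, 62464, 38820]
[period 2]
Births: 21568 × 0.396 = 8541
10–19: 25094 × 0.986 = 24743
20–29: 34510 × 0.994 = 34303
30–39: 21568 × 0.976 = 21050
40+: 62464 × 0.989 + 38820 × 0.373 = 61777 + 14480 = 76257
Net migration: 0–9 − 250 → 8291; 20–29 − 300 → 34003
→ [8291, 24743, 34003, 21050, 76257]
[period 3]
Births: 34003 × 0.396 = 13465
10–19: 8291 × 0.986 = 8175
20–29: 24743 × 0.994 = 24595
30–39: 34003 × 0.976 = 33187
40+: 21050 × 0.989 + 76257 × 0.373 = 20818 + 28444 = 49262
Net migration: 0–9 − 250 → 13215; 20–29 − 300 → 24295
→ [13215, 8175, 24295, 33187, 49262]

33187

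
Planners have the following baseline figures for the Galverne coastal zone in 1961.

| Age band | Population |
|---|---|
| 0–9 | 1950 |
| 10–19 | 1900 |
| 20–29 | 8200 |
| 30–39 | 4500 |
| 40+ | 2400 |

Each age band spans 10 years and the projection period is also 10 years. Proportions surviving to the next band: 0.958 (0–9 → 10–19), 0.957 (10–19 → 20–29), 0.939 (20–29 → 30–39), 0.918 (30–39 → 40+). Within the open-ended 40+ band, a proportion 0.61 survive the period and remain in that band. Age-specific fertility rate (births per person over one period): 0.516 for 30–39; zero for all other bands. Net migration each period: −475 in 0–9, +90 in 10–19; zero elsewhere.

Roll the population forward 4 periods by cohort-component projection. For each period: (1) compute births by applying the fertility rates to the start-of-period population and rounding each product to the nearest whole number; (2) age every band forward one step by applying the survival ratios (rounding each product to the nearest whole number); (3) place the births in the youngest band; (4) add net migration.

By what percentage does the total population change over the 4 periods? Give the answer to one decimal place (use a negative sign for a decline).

-34.8

Call the bands 1 to 5, youngest first.
After projecting period 1:
Births: 4500 × 0.516 = 2322
Band 2: 1950 × 0.958 = 1868
Band 3: 1900 × 0.957 = 1818
Band 4: 8200 × 0.939 = 7700
Band 5: 4500 × 0.918 + 2400 × 0.61 = 4131 + 1464 = 5595
Net migration: Band 1 − 475 → 1847; Band 2 + 90 → 1958
Population now: 0–9=1847, 10–19=1958, 20–29=1818, 30–39=7700, 40+=5595
After projecting period 2:
Births: 7700 × 0.516 = 3973
Band 2: 1847 × 0.958 = 1769
Band 3: 1958 × 0.957 = 1874
Band 4: 1818 × 0.939 = 1707
Band 5: 7700 × 0.918 + 5595 × 0.61 = 7069 + 3413 = 10482
Net migration: Band 1 − 475 → 3498; Band 2 + 90 → 1859
Population now: 0–9=3498, 10–19=1859, 20–29=1874, 30–39=1707, 40+=10482
After projecting period 3:
Births: 1707 × 0.516 = 881
Band 2: 3498 × 0.958 = 3351
Band 3: 1859 × 0.957 = 1779
Band 4: 1874 × 0.939 = 1760
Band 5: 1707 × 0.918 + 10482 × 0.61 = 1567 + 6394 = 7961
Net migration: Band 1 − 475 → 406; Band 2 + 90 → 3441
Population now: 0–9=406, 10–19=3441, 20–29=1779, 30–39=1760, 40+=7961
After projecting period 4:
Births: 1760 × 0.516 = 908
Band 2: 406 × 0.958 = 389
Band 3: 3441 × 0.957 = 3293
Band 4: 1779 × 0.939 = 1670
Band 5: 1760 × 0.918 + 7961 × 0.61 = 1616 + 4856 = 6472
Net migration: Band 1 − 475 → 433; Band 2 + 90 → 479
Population now: 0–9=433, 10–19=479, 20–29=3293, 30–39=1670, 40+=6472
Total: 18950 → 12347; change = -6603; percentage change = -34.8%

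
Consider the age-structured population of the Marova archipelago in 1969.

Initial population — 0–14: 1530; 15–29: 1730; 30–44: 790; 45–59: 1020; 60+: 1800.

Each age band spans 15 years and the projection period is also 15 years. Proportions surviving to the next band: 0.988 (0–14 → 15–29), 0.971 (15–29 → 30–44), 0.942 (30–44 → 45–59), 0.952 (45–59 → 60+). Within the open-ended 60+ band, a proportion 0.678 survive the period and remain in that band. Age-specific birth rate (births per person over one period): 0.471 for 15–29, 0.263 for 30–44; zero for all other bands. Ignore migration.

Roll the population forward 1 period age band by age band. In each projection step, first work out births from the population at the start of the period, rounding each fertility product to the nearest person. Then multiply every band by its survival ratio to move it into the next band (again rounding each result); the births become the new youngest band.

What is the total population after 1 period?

Call the groups 1 to 5, youngest first.
[period 1]
Births: 1730 × 0.471 = 815 ; 790 × 0.263 = 208 → total 1023
Group 2: 1530 × 0.988 = 1512
Group 3: 1730 × 0.971 = 1680
Group 4: 790 × 0.942 = 744
Group 5: 1020 × 0.952 + 1800 × 0.678 = 971 + 1220 = 2191
End of period: [1023, 1512, 1680, 744, 2191]
Total after period 1: 1023 + 1512 + 1680 + 744 + 2191 = 7150

7150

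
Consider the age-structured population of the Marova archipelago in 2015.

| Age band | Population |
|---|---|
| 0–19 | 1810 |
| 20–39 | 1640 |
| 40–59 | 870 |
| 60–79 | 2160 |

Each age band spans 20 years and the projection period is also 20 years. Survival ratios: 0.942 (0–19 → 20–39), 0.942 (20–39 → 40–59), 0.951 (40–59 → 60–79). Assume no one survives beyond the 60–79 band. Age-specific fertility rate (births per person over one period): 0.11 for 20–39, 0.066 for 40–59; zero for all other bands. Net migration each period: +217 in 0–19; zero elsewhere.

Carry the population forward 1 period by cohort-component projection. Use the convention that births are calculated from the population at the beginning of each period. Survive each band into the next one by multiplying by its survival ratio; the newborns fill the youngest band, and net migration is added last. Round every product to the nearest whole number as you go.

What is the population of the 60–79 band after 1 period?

827

— Period 1 —
Births: 1640 × 0.11 = 180  |  870 × 0.066 = 57 → 237
20–39: 1810 × 0.942 = 1705
40–59: 1640 × 0.942 = 1545
60–79: 870 × 0.951 = 827
Net migration: 0–19 + 217 → 454
→ [454, 1705, 1545, 827]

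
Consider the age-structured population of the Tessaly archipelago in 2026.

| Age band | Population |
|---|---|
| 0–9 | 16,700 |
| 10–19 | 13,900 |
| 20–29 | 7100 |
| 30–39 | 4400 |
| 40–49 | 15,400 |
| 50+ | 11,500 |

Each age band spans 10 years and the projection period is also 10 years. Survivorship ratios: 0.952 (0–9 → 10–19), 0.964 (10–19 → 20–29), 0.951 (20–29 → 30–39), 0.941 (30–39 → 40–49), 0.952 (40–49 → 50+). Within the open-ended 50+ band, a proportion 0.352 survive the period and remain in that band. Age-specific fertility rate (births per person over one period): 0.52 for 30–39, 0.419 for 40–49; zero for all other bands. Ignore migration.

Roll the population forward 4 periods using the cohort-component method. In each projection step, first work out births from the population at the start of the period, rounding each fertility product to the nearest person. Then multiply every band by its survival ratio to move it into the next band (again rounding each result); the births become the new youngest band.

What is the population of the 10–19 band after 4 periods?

(Bands numbered youngest = 1 to oldest = 6.)
— Period 1 —
Births: 4400 × 0.52 = 2288 ; 15400 × 0.419 = 6453 → total 8741
Band 2: 16700 × 0.952 = 15898
Band 3: 13900 × 0.964 = 13400
Band 4: 7100 × 0.951 = 6752
Band 5: 4400 × 0.941 = 4140
Band 6: 15400 × 0.952 + 11500 × 0.352 = 14661 + 4048 = 18709
End of period: [8741, 15898, 13400, 6752, 4140, 18709]
— Period 2 —
Births: 6752 × 0.52 = 3511 ; 4140 × 0.419 = 1735 → total 5246
Band 2: 8741 × 0.952 = 8321
Band 3: 15898 × 0.964 = 15326
Band 4: 13400 × 0.951 = 12743
Band 5: 6752 × 0.941 = 6354
Band 6: 4140 × 0.952 + 18709 × 0.352 = 3941 + 6586 = 10527
End of period: [5246, 8321, 15326, 12743, 6354, 10527]
— Period 3 —
Births: 12743 × 0.52 = 6626 ; 6354 × 0.419 = 2662 → total 9288
Band 2: 5246 × 0.952 = 4994
Band 3: 8321 × 0.964 = 8021
Band 4: 15326 × 0.951 = 14575
Band 5: 12743 × 0.941 = 11991
Band 6: 6354 × 0.952 + 10527 × 0.352 = 6049 + 3706 = 9755
End of period: [9288, 4994, 8021, 14575, 11991, 9755]
— Period 4 —
Births: 14575 × 0.52 = 7579 ; 11991 × 0.419 = 5024 → total 12603
Band 2: 9288 × 0.952 = 8842
Band 3: 4994 × 0.964 = 4814
Band 4: 8021 × 0.951 = 7628
Band 5: 14575 × 0.941 = 13715
Band 6: 11991 × 0.952 + 9755 × 0.352 = 11415 + 3434 = 14849
End of period: [12603, 8842, 4814, 7628, 13715, 14849]

8842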